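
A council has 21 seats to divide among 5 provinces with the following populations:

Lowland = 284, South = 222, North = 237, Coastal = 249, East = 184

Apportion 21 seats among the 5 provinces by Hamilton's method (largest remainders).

Lowland: 5, South: 4, North: 4, Coastal: 5, East: 3

Standard divisor: 1176 ÷ 21 = 56.
Standard quotas: Lowland 5.071, South 3.964, North 4.232, Coastal 4.446, East 3.286.
Lower quotas: Lowland 5, South 3, North 4, Coastal 4, East 3 (sum 19, leaving 2 seats).
Remainders in descending order: South 0.964, Coastal 0.446, East 0.286, North 0.232, Lowland 0.071.
The surplus seats go to South, Coastal.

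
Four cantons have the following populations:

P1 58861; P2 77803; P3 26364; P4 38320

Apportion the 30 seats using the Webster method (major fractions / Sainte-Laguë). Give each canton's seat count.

Standard divisor 201348/30 ≈ 6711.6; standard quotas: P1 8.770, P2 11.592, P3 3.928, P4 5.710.
Rounding to the nearest integer gives 9, 12, 4, 6 = 31 seats, so the divisor must be adjusted.
With modified divisor 6800: modified quotas P1 8.656, P2 11.442, P3 3.877, P4 5.635.
Rounding to the nearest integer: P1 9, P2 11, P3 4, P4 6 (total 30).

P1: 9, P2: 11, P3: 4, P4: 6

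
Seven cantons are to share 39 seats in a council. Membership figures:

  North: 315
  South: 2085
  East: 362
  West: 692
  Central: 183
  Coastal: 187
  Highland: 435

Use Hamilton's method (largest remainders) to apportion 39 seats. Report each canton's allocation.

North=3; South=19; East=3; West=6; Central=2; Coastal=2; Highland=4

The standard divisor is 4259/39 ≈ 109.205.
Standard quotas: North 2.884, South 19.093, East 3.315, West 6.337, Central 1.676, Coastal 1.712, Highland 3.983.
Lower quotas: North 2, South 19, East 3, West 6, Central 1, Coastal 1, Highland 3 (sum 35, leaving 4 seats).
Remainders in descending order: Highland 0.983, North 0.884, Coastal 0.712, Central 0.676, West 0.337, East 0.315, South 0.093.
Largest remainders: Highland, North, Coastal, Central receive the extra seats.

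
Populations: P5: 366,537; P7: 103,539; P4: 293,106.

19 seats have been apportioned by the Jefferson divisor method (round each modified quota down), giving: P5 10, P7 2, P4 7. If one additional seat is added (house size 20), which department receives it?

Priority for the next seat is population ÷ (current seats + 1).
Priorities: P5 33321.545, P7 34513.000, P4 36638.250.
Highest priority: P4.

P4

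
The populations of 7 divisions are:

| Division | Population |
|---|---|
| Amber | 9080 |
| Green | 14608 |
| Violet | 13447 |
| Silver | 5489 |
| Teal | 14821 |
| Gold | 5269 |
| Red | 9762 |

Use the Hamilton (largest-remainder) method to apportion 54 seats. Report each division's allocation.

The standard divisor is 72476/54 ≈ 1342.148.
Standard quotas: Amber 6.7653, Green 10.8840, Violet 10.0190, Silver 4.0897, Teal 11.0427, Gold 3.9258, Red 7.2734.
Lower quotas: Amber 6, Green 10, Violet 10, Silver 4, Teal 11, Gold 3, Red 7 (sum 51, leaving 3 seats).
Remainders in descending order: Gold 0.9258, Green 0.8840, Amber 0.7653, Red 0.2734, Silver 0.0897, Teal 0.0427, Violet 0.0190.
Largest remainders: Gold, Green, Amber receive the extra seats.

Amber: 7, Green: 11, Violet: 10, Silver: 4, Teal: 11, Gold: 4, Red: 7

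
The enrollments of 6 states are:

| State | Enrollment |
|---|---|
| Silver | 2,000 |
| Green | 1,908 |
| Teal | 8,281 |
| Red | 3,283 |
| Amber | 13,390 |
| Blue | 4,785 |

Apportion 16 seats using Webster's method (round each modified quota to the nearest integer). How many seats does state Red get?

2

Standard divisor 33647/16 ≈ 2102.938; standard quotas: Silver 0.951, Green 0.907, Teal 3.938, Red 1.561, Amber 6.367, Blue 2.275.
Rounding to the nearest integer gives Silver 1, Green 1, Teal 4, Red 2, Amber 6, Blue 2 — total 16, matching the house size, so no adjustment is needed.
Red receives 2.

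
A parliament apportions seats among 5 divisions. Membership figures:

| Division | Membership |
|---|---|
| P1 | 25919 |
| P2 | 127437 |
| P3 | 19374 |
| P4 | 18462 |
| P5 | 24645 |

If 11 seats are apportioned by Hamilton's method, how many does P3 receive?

1

The standard divisor is 215837/11 ≈ 19621.545.
Standard quotas: P1 1.3209, P2 6.4947, P3 0.9874, P4 0.9409, P5 1.2560.
Lower quotas: P1 1, P2 6, P3 0, P4 0, P5 1 (sum 8, leaving 3 seats).
Remainders in descending order: P3 0.9874, P4 0.9409, P2 0.4947, P1 0.3209, P5 0.2560.
The surplus seats go to P3, P4, P2.
P3 receives 1.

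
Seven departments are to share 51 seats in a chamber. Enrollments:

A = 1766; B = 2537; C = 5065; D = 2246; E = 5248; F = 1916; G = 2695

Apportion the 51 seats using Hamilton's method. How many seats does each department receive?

A: 4, B: 6, C: 12, D: 5, E: 13, F: 5, G: 6

Total 21473; standard divisor 21473/51 ≈ 421.039.
Standard quotas: A 4.1944, B 6.0256, C 12.0298, D 5.3344, E 12.4644, F 4.5506, G 6.4008.
Lower quotas: A 4, B 6, C 12, D 5, E 12, F 4, G 6 (sum 49, leaving 2 seats).
Remainders in descending order: F 0.5506, E 0.4644, G 0.4008, D 0.3344, A 0.1944, C 0.0298, B 0.0256.
Largest remainders: F, E receive the extra seats.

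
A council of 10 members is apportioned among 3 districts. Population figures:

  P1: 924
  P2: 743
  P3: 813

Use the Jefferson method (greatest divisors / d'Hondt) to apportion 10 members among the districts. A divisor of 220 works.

P1: 4, P2: 3, P3: 3

With modified divisor 220: modified quotas P1 4.200, P2 3.377, P3 3.695.
Rounding down: P1 4, P2 3, P3 3 (total 10).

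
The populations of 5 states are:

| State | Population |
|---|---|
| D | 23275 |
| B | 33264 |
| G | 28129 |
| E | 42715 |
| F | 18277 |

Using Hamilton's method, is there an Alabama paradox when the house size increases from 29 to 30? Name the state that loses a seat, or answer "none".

F

At 29 seats: D 5, B 7, G 5, E 8, F 4.
At 30 seats: D 5, B 7, G 6, E 9, F 3.
F drops from 4 to 3.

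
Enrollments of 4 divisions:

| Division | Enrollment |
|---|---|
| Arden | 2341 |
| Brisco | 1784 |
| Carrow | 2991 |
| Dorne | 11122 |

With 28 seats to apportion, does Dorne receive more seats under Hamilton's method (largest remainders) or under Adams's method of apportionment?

Hamilton: Arden 4, Brisco 3, Carrow 4, Dorne 17.
Adams: Arden 4, Brisco 3, Carrow 5, Dorne 16.
Dorne gets 17 under Hamilton and 16 under Adams.

Hamilton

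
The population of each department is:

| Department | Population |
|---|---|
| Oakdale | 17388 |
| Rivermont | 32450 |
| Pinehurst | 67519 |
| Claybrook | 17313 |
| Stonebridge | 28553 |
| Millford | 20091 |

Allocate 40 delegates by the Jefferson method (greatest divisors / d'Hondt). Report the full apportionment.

Oakdale 4, Rivermont 7, Pinehurst 15, Claybrook 4, Stonebridge 6, Millford 4

Standard divisor 183314/40 ≈ 4582.85; standard quotas: Oakdale 3.794, Rivermont 7.081, Pinehurst 14.733, Claybrook 3.778, Stonebridge 6.230, Millford 4.384.
Rounding down gives 3, 7, 14, 3, 6, 4 = 37 seats, so the divisor must be adjusted.
With modified divisor 4300: modified quotas Oakdale 4.044, Rivermont 7.547, Pinehurst 15.702, Claybrook 4.026, Stonebridge 6.640, Millford 4.672.
Rounding down: Oakdale 4, Rivermont 7, Pinehurst 15, Claybrook 4, Stonebridge 6, Millford 4 (total 40).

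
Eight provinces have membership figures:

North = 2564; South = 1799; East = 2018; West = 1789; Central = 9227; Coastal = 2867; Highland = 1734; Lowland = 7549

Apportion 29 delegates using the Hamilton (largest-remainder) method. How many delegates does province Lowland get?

7

Total 29547; standard divisor 29547/29 ≈ 1018.862.
Standard quotas: North 2.5165, South 1.7657, East 1.9806, West 1.7559, Central 9.0562, Coastal 2.8139, Highland 1.7019, Lowland 7.4092.
Lower quotas: North 2, South 1, East 1, West 1, Central 9, Coastal 2, Highland 1, Lowland 7 (sum 24, leaving 5 seats).
Remainders in descending order: East 0.9806, Coastal 0.8139, South 0.7657, West 0.7559, Highland 0.7019, North 0.5165, Lowland 0.4092, Central 0.0562.
Largest remainders: East, Coastal, South, West, Highland receive the extra seats.
Lowland receives 7.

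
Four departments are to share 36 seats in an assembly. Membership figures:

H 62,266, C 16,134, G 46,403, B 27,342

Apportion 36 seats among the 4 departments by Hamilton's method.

Total 152145; standard divisor 152145/36 ≈ 4226.25.
Standard quotas: H 14.7332, C 3.8176, G 10.9797, B 6.4696.
Lower quotas: H 14, C 3, G 10, B 6 (sum 33, leaving 3 seats).
Remainders in descending order: G 0.9797, C 0.8176, H 0.7332, B 0.4696.
The surplus seats go to G, C, H.

H 15, C 4, G 11, B 6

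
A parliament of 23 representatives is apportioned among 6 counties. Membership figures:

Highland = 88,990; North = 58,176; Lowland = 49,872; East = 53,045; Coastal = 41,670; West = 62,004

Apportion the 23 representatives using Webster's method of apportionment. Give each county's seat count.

Standard divisor 353757/23 ≈ 15380.739; standard quotas: Highland 5.786, North 3.782, Lowland 3.242, East 3.449, Coastal 2.709, West 4.031.
Rounding to the nearest integer gives Highland 6, North 4, Lowland 3, East 3, Coastal 3, West 4 — total 23, matching the house size, so no adjustment is needed.

Highland=6, North=4, Lowland=3, East=3, Coastal=3, West=4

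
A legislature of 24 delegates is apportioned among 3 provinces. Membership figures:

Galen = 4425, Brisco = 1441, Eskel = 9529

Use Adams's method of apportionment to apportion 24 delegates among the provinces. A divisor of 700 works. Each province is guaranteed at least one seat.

Galen 7, Brisco 3, Eskel 14

With modified divisor 700: modified quotas Galen 6.321, Brisco 2.059, Eskel 13.613.
Rounding up: Galen 7, Brisco 3, Eskel 14 (total 24).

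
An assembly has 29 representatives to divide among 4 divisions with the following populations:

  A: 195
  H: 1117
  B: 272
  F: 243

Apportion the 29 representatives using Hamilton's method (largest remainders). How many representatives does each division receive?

Standard divisor: 1827 ÷ 29 = 63.
Standard quotas: A 3.095, H 17.730, B 4.317, F 3.857.
Lower quotas: A 3, H 17, B 4, F 3 (sum 27, leaving 2 seats).
Remainders in descending order: F 0.857, H 0.730, B 0.317, A 0.095.
Largest remainders: F, H receive the extra seats.

A 3, H 18, B 4, F 4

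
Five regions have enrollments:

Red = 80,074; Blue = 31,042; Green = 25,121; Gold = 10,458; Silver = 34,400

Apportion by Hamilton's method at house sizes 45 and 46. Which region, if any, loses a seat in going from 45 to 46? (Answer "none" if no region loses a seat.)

At 45 seats: Red 20, Blue 8, Green 6, Gold 3, Silver 8.
At 46 seats: Red 20, Blue 8, Green 6, Gold 3, Silver 9.
No region's allocation decreased.

none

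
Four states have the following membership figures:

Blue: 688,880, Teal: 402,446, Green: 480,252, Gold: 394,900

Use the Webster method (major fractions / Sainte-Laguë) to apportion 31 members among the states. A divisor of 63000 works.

With modified divisor 63000: modified quotas Blue 10.935, Teal 6.388, Green 7.623, Gold 6.268.
Rounding to the nearest integer: Blue 11, Teal 6, Green 8, Gold 6 (total 31).

Blue=11, Teal=6, Green=8, Gold=6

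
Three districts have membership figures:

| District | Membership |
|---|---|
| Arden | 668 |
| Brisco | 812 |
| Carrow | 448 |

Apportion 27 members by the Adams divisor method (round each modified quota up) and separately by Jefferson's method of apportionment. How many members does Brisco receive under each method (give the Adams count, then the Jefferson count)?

Adams: Arden 9, Brisco 11, Carrow 7.
Jefferson: Arden 9, Brisco 12, Carrow 6.
Brisco gets 11 under Adams and 12 under Jefferson.

11 and 12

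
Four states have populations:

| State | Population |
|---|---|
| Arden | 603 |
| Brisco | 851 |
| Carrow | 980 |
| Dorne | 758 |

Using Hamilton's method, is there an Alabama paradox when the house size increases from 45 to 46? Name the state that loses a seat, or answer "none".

none

At 45 seats: Arden 8, Brisco 12, Carrow 14, Dorne 11.
At 46 seats: Arden 9, Brisco 12, Carrow 14, Dorne 11.
No state's allocation decreased.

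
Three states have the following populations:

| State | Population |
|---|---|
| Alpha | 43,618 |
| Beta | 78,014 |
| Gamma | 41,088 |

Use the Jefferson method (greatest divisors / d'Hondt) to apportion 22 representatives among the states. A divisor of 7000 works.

Alpha 6, Beta 11, Gamma 5

With modified divisor 7000: modified quotas Alpha 6.231, Beta 11.145, Gamma 5.870.
Rounding down: Alpha 6, Beta 11, Gamma 5 (total 22).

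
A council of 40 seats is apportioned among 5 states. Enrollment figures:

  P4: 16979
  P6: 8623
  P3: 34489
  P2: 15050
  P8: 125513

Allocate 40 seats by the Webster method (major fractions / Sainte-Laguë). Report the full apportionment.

Standard divisor 200654/40 ≈ 5016.35; standard quotas: P4 3.385, P6 1.719, P3 6.875, P2 3.000, P8 25.021.
Rounding to the nearest integer gives P4 3, P6 2, P3 7, P2 3, P8 25 — total 40, matching the house size, so no adjustment is needed.

P4: 3, P6: 2, P3: 7, P2: 3, P8: 25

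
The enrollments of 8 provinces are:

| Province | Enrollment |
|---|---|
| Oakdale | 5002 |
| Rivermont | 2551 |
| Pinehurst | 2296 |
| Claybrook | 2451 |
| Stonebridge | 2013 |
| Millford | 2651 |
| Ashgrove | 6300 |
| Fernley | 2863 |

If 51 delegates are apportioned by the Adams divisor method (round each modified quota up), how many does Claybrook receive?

Standard divisor 26127/51 ≈ 512.294; standard quotas: Oakdale 9.764, Rivermont 4.980, Pinehurst 4.482, Claybrook 4.784, Stonebridge 3.929, Millford 5.175, Ashgrove 12.298, Fernley 5.589.
Rounding up gives 10, 5, 5, 5, 4, 6, 13, 6 = 54 seats, so the divisor must be adjusted.
With modified divisor 560: modified quotas Oakdale 8.932, Rivermont 4.555, Pinehurst 4.100, Claybrook 4.377, Stonebridge 3.595, Millford 4.734, Ashgrove 11.250, Fernley 5.112.
Rounding up: Oakdale 9, Rivermont 5, Pinehurst 5, Claybrook 5, Stonebridge 4, Millford 5, Ashgrove 12, Fernley 6 (total 51).
Claybrook receives 5.

5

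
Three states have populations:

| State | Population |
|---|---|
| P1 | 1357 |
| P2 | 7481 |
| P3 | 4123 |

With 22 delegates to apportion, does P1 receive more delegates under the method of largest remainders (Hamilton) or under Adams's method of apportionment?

Adams

Hamilton: P1 2, P2 13, P3 7.
Adams: P1 3, P2 12, P3 7.
P1 gets 2 under Hamilton and 3 under Adams.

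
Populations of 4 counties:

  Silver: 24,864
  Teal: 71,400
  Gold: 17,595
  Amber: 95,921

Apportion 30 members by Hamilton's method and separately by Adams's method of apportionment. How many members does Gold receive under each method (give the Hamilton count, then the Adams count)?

2 and 3

Hamilton: Silver 4, Teal 10, Gold 2, Amber 14.
Adams: Silver 4, Teal 10, Gold 3, Amber 13.
Gold gets 2 under Hamilton and 3 under Adams.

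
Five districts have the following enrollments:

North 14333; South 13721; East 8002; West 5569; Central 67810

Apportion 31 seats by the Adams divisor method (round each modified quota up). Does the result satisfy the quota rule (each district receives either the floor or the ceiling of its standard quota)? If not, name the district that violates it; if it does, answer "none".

Central

Standard quotas: North 4.060, South 3.887, East 2.267, West 1.578, Central 19.209.
Adams allocation: North 4, South 4, East 3, West 2, Central 18.
Central has quota 19.209 (lower 19, upper 20) but receives 18 — outside the quota interval.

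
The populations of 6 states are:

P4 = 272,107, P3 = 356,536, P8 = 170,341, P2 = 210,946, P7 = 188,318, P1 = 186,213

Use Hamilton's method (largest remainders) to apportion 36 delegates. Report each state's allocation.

P4: 7; P3: 9; P8: 4; P2: 6; P7: 5; P1: 5

Total 1384461; standard divisor 1384461/36 ≈ 38457.25.
Standard quotas: P4 7.0756, P3 9.2710, P8 4.4294, P2 5.4852, P7 4.8968, P1 4.8421.
Lower quotas: P4 7, P3 9, P8 4, P2 5, P7 4, P1 4 (sum 33, leaving 3 seats).
Remainders in descending order: P7 0.8968, P1 0.8421, P2 0.4852, P8 0.4294, P3 0.2710, P4 0.0756.
The surplus seats go to P7, P1, P2.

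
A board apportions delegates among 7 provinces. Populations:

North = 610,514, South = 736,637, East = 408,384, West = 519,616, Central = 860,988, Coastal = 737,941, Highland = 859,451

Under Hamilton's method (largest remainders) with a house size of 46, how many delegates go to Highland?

Standard divisor: 4733531 ÷ 46 ≈ 102902.848.
Standard quotas: North 5.9329, South 7.1586, East 3.9686, West 5.0496, Central 8.3670, Coastal 7.1712, Highland 8.3521.
Lower quotas: North 5, South 7, East 3, West 5, Central 8, Coastal 7, Highland 8 (sum 43, leaving 3 seats).
Remainders in descending order: East 0.9686, North 0.9329, Central 0.3670, Highland 0.3521, Coastal 0.1712, South 0.1586, West 0.0496.
The surplus seats go to East, North, Central.
Highland receives 8.

8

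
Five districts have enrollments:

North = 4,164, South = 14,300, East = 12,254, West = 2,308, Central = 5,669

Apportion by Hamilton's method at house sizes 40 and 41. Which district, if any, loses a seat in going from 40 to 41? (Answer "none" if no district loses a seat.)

none

At 40 seats: North 4, South 15, East 13, West 2, Central 6.
At 41 seats: North 4, South 15, East 13, West 3, Central 6.
No district's allocation decreased.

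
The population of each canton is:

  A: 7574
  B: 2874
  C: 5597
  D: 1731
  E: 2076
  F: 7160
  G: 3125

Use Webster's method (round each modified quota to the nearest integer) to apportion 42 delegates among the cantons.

A 11, B 4, C 8, D 2, E 3, F 10, G 4

Standard divisor 30137/42 ≈ 717.548; standard quotas: A 10.555, B 4.005, C 7.800, D 2.412, E 2.893, F 9.978, G 4.355.
Rounding to the nearest integer gives A 11, B 4, C 8, D 2, E 3, F 10, G 4 — total 42, matching the house size, so no adjustment is needed.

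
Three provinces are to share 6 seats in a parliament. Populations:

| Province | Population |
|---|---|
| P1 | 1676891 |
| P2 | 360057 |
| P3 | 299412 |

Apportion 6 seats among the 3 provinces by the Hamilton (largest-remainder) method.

Total 2336360; standard divisor 2336360/6 ≈ 389393.333.
Standard quotas: P1 4.3064, P2 0.9247, P3 0.7689.
Lower quotas: P1 4, P2 0, P3 0 (sum 4, leaving 2 seats).
Remainders in descending order: P2 0.9247, P3 0.7689, P1 0.3064.
The surplus seats go to P2, P3.

P1 4; P2 1; P3 1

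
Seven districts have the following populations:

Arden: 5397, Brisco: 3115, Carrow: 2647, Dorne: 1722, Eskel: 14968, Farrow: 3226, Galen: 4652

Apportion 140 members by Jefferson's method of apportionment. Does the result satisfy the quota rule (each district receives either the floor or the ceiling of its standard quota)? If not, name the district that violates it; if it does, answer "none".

Standard quotas: Arden 21.149, Brisco 12.206, Carrow 10.373, Dorne 6.748, Eskel 58.654, Farrow 12.641, Galen 18.229.
Jefferson allocation: Arden 21, Brisco 12, Carrow 10, Dorne 6, Eskel 60, Farrow 13, Galen 18.
Eskel has quota 58.654 (lower 58, upper 59) but receives 60 — outside the quota interval.

Eskel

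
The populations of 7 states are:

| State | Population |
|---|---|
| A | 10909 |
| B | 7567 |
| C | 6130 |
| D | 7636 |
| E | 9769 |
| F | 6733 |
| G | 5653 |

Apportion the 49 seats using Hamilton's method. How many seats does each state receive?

Standard divisor: 54397 ÷ 49 ≈ 1110.143.
Standard quotas: A 9.8267, B 6.8162, C 5.5218, D 6.8784, E 8.7998, F 6.0650, G 5.0921.
Lower quotas: A 9, B 6, C 5, D 6, E 8, F 6, G 5 (sum 45, leaving 4 seats).
Remainders in descending order: D 0.8784, A 0.8267, B 0.8162, E 0.7998, C 0.5218, G 0.0921, F 0.0650.
The surplus seats go to D, A, B, E.

A 10; B 7; C 5; D 7; E 9; F 6; G 5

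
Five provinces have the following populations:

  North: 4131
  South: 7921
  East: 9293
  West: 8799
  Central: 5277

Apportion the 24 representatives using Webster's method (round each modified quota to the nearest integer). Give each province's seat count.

Standard divisor 35421/24 ≈ 1475.875; standard quotas: North 2.799, South 5.367, East 6.297, West 5.962, Central 3.576.
Rounding to the nearest integer gives North 3, South 5, East 6, West 6, Central 4 — total 24, matching the house size, so no adjustment is needed.

North=3, South=5, East=6, West=6, Central=4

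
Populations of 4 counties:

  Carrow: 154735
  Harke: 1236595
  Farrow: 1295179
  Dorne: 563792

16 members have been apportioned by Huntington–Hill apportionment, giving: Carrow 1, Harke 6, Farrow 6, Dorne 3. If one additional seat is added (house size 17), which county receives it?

Farrow

Priority for the next seat is population ÷ (√(s·(s+1))).
Priorities: Carrow 109414.168, Harke 190810.751, Farrow 199850.459, Dorne 162752.731.
Highest priority: Farrow.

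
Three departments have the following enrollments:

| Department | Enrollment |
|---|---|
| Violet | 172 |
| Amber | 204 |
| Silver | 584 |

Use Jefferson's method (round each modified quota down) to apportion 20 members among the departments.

Violet 3, Amber 4, Silver 13

Standard divisor 960/20 ≈ 48; standard quotas: Violet 3.583, Amber 4.250, Silver 12.167.
Rounding down gives 3, 4, 12 = 19 seats, so the divisor must be adjusted.
With modified divisor 44: modified quotas Violet 3.909, Amber 4.636, Silver 13.273.
Rounding down: Violet 3, Amber 4, Silver 13 (total 20).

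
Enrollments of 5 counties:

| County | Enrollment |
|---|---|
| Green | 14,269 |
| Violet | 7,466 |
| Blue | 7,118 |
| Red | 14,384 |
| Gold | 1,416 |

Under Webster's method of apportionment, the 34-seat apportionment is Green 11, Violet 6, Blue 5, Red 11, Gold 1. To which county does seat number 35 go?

Blue

Priority for the next seat is population ÷ (current seats + 0.5).
Priorities: Green 1240.783, Violet 1148.615, Blue 1294.182, Red 1250.783, Gold 944.000.
Highest priority: Blue.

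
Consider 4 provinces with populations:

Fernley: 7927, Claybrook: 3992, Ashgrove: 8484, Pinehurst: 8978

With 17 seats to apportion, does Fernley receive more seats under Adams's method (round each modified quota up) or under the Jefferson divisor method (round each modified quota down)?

Jefferson

Adams: Fernley 4, Claybrook 3, Ashgrove 5, Pinehurst 5.
Jefferson: Fernley 5, Claybrook 2, Ashgrove 5, Pinehurst 5.
Fernley gets 4 under Adams and 5 under Jefferson.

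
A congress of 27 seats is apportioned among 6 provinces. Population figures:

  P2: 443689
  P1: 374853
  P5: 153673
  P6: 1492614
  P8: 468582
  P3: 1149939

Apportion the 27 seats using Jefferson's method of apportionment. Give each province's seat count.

Standard divisor 4083350/27 ≈ 151235.185; standard quotas: P2 2.934, P1 2.479, P5 1.016, P6 9.869, P8 3.098, P3 7.604.
Rounding down gives 2, 2, 1, 9, 3, 7 = 24 seats, so the divisor must be adjusted.
With modified divisor 139700: modified quotas P2 3.176, P1 2.683, P5 1.100, P6 10.684, P8 3.354, P3 8.231.
Rounding down: P2 3, P1 2, P5 1, P6 10, P8 3, P3 8 (total 27).

P2 3; P1 2; P5 1; P6 10; P8 3; P3 8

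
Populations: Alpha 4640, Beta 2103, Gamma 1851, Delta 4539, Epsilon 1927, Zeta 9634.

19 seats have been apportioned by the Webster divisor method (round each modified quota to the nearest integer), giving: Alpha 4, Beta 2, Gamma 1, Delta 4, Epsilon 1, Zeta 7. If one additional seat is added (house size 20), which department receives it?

Priority for the next seat is population ÷ (current seats + 0.5).
Priorities: Alpha 1031.111, Beta 841.200, Gamma 1234.000, Delta 1008.667, Epsilon 1284.667, Zeta 1284.533.
Highest priority: Epsilon.

Epsilon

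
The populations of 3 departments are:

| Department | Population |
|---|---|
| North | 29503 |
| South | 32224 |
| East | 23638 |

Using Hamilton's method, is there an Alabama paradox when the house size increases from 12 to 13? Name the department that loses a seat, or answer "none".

At 12 seats: North 4, South 5, East 3.
At 13 seats: North 4, South 5, East 4.
No department's allocation decreased.

none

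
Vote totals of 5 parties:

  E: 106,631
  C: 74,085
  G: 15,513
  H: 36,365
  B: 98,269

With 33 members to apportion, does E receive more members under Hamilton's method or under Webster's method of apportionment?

Hamilton

Hamilton: E 11, C 7, G 1, H 4, B 10.
Webster: E 10, C 7, G 2, H 4, B 10.
E gets 11 under Hamilton and 10 under Webster.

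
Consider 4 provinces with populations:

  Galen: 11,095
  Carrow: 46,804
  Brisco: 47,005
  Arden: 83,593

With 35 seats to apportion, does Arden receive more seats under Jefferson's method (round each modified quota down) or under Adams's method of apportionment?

Jefferson: Galen 2, Carrow 8, Brisco 9, Arden 16.
Adams: Galen 2, Carrow 9, Brisco 9, Arden 15.
Arden gets 16 under Jefferson and 15 under Adams.

Jefferson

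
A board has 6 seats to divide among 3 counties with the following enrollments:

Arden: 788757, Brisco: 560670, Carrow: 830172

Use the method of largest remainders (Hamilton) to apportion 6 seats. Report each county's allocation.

Arden=2, Brisco=2, Carrow=2

Total 2179599; standard divisor 2179599/6 ≈ 363266.5.
Standard quotas: Arden 2.1713, Brisco 1.5434, Carrow 2.2853.
Lower quotas: Arden 2, Brisco 1, Carrow 2 (sum 5, leaving 1 seat).
Remainders in descending order: Brisco 0.5434, Carrow 0.2853, Arden 0.1713.
The surplus seat goes to Brisco.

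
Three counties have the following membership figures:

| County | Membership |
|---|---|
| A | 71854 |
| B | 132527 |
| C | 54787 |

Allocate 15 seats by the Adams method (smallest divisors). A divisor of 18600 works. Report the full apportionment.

A 4, B 8, C 3

With modified divisor 18600: modified quotas A 3.863, B 7.125, C 2.946.
Rounding up: A 4, B 8, C 3 (total 15).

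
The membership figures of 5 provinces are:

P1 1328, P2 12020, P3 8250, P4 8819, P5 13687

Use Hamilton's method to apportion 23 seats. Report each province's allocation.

P1=1, P2=6, P3=4, P4=5, P5=7

Total 44104; standard divisor 44104/23 ≈ 1917.565.
Standard quotas: P1 0.6925, P2 6.2684, P3 4.3023, P4 4.5991, P5 7.1377.
Lower quotas: P1 0, P2 6, P3 4, P4 4, P5 7 (sum 21, leaving 2 seats).
Remainders in descending order: P1 0.6925, P4 0.5991, P3 0.3023, P2 0.2684, P5 0.1377.
The surplus seats go to P1, P4.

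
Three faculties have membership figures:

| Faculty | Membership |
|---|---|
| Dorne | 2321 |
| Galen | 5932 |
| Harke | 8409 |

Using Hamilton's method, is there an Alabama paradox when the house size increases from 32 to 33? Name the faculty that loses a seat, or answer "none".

Dorne

At 32 seats: Dorne 5, Galen 11, Harke 16.
At 33 seats: Dorne 4, Galen 12, Harke 17.
Dorne drops from 5 to 4.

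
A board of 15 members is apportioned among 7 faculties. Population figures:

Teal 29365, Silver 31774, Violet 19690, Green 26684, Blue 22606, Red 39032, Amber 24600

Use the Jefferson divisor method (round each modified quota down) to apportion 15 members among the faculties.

Teal 2, Silver 3, Violet 1, Green 2, Blue 2, Red 3, Amber 2

Standard divisor 193751/15 ≈ 12916.733; standard quotas: Teal 2.273, Silver 2.460, Violet 1.524, Green 2.066, Blue 1.750, Red 3.022, Amber 1.905.
Rounding down gives 2, 2, 1, 2, 1, 3, 1 = 12 seats, so the divisor must be adjusted.
With modified divisor 10200: modified quotas Teal 2.879, Silver 3.115, Violet 1.930, Green 2.616, Blue 2.216, Red 3.827, Amber 2.412.
Rounding down: Teal 2, Silver 3, Violet 1, Green 2, Blue 2, Red 3, Amber 2 (total 15).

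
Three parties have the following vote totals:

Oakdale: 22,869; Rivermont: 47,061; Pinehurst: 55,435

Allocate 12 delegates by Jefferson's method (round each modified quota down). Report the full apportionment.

Standard divisor 125365/12 ≈ 10447.083; standard quotas: Oakdale 2.189, Rivermont 4.505, Pinehurst 5.306.
Rounding down gives 2, 4, 5 = 11 seats, so the divisor must be adjusted.
With modified divisor 9300: modified quotas Oakdale 2.459, Rivermont 5.060, Pinehurst 5.961.
Rounding down: Oakdale 2, Rivermont 5, Pinehurst 5 (total 12).

Oakdale=2, Rivermont=5, Pinehurst=5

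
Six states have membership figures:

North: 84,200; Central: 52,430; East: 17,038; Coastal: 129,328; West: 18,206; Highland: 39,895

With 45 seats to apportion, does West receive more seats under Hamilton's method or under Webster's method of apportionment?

Hamilton

Hamilton: North 11, Central 7, East 2, Coastal 17, West 3, Highland 5.
Webster: North 11, Central 7, East 2, Coastal 18, West 2, Highland 5.
West gets 3 under Hamilton and 2 under Webster.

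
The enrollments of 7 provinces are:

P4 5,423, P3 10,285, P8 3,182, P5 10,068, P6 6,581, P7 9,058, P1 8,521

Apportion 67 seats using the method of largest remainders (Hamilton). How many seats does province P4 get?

Standard divisor: 53118 ÷ 67 ≈ 792.806.
Standard quotas: P4 6.8403, P3 12.9729, P8 4.0136, P5 12.6992, P6 8.3009, P7 11.4252, P1 10.7479.
Lower quotas: P4 6, P3 12, P8 4, P5 12, P6 8, P7 11, P1 10 (sum 63, leaving 4 seats).
Remainders in descending order: P3 0.9729, P4 0.8403, P1 0.7479, P5 0.6992, P7 0.4252, P6 0.3009, P8 0.0136.
Largest remainders: P3, P4, P1, P5 receive the extra seats.
P4 receives 7.

7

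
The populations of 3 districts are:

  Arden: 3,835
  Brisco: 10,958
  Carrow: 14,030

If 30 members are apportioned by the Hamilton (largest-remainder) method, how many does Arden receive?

Standard divisor: 28823 ÷ 30 ≈ 960.767.
Standard quotas: Arden 3.9916, Brisco 11.4055, Carrow 14.6029.
Lower quotas: Arden 3, Brisco 11, Carrow 14 (sum 28, leaving 2 seats).
Remainders in descending order: Arden 0.9916, Carrow 0.6029, Brisco 0.4055.
Largest remainders: Arden, Carrow receive the extra seats.
Arden receives 4.

4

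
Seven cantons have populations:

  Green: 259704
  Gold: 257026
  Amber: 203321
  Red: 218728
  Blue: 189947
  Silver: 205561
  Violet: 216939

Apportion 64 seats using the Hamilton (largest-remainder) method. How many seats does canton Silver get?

Standard divisor: 1551226 ÷ 64 ≈ 24237.906.
Standard quotas: Green 10.7148, Gold 10.6043, Amber 8.3886, Red 9.0242, Blue 7.8368, Silver 8.4810, Violet 8.9504.
Lower quotas: Green 10, Gold 10, Amber 8, Red 9, Blue 7, Silver 8, Violet 8 (sum 60, leaving 4 seats).
Remainders in descending order: Violet 0.9504, Blue 0.8368, Green 0.7148, Gold 0.6043, Silver 0.4810, Amber 0.3886, Red 0.0242.
The surplus seats go to Violet, Blue, Green, Gold.
Silver receives 8.

8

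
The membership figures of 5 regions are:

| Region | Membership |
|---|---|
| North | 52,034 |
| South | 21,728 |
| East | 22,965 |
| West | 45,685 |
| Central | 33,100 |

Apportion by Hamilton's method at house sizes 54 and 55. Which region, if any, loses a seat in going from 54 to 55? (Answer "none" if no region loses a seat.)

none

At 54 seats: North 16, South 7, East 7, West 14, Central 10.
At 55 seats: North 16, South 7, East 7, West 14, Central 11.
No region's allocation decreased.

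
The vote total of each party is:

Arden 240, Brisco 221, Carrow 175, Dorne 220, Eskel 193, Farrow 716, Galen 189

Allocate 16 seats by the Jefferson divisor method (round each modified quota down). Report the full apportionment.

Standard divisor 1954/16 ≈ 122.125; standard quotas: Arden 1.965, Brisco 1.810, Carrow 1.433, Dorne 1.801, Eskel 1.580, Farrow 5.863, Galen 1.548.
Rounding down gives 1, 1, 1, 1, 1, 5, 1 = 11 seats, so the divisor must be adjusted.
With modified divisor 100: modified quotas Arden 2.400, Brisco 2.210, Carrow 1.750, Dorne 2.200, Eskel 1.930, Farrow 7.160, Galen 1.890.
Rounding down: Arden 2, Brisco 2, Carrow 1, Dorne 2, Eskel 1, Farrow 7, Galen 1 (total 16).

Arden: 2; Brisco: 2; Carrow: 1; Dorne: 2; Eskel: 1; Farrow: 7; Galen: 1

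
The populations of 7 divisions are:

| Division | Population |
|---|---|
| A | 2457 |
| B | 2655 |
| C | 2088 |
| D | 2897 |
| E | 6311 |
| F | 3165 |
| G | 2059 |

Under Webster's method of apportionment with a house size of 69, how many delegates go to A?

8

Standard divisor 21632/69 ≈ 313.507; standard quotas: A 7.837, B 8.469, C 6.660, D 9.241, E 20.130, F 10.095, G 6.568.
Rounding to the nearest integer gives A 8, B 8, C 7, D 9, E 20, F 10, G 7 — total 69, matching the house size, so no adjustment is needed.
A receives 8.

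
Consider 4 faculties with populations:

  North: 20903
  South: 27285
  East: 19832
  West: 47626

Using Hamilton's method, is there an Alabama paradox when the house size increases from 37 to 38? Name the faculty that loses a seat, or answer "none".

At 37 seats: North 7, South 9, East 6, West 15.
At 38 seats: North 7, South 9, East 6, West 16.
No faculty's allocation decreased.

none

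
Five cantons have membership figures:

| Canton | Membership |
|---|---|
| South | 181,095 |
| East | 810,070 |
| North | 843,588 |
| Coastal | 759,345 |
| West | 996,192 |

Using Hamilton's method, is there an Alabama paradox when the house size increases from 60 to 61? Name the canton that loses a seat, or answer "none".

At 60 seats: South 3, East 13, North 14, Coastal 13, West 17.
At 61 seats: South 3, East 14, North 14, Coastal 13, West 17.
No canton's allocation decreased.

none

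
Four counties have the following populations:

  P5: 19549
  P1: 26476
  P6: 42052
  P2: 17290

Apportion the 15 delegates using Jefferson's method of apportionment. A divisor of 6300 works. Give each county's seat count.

With modified divisor 6300: modified quotas P5 3.103, P1 4.203, P6 6.675, P2 2.744.
Rounding down: P5 3, P1 4, P6 6, P2 2 (total 15).

P5: 3, P1: 4, P6: 6, P2: 2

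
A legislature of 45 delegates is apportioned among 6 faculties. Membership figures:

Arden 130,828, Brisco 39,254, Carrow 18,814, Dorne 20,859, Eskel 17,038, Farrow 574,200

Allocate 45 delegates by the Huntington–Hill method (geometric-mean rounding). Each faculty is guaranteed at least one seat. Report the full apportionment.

With divisor 17576: modified quotas Arden 7.444, Brisco 2.233, Carrow 1.070, Dorne 1.187, Eskel 0.969, Farrow 32.670.
Geometric-mean thresholds: Arden √(7·8)=7.483, Brisco √(2·3)=2.449, Carrow √(1·2)=1.414, Dorne √(1·2)=1.414, Eskel (min 1), Farrow √(32·33)=32.496.
Each quota rounded against its threshold gives Arden 7, Brisco 2, Carrow 1, Dorne 1, Eskel 1, Farrow 33 (total 45).

Arden 7; Brisco 2; Carrow 1; Dorne 1; Eskel 1; Farrow 33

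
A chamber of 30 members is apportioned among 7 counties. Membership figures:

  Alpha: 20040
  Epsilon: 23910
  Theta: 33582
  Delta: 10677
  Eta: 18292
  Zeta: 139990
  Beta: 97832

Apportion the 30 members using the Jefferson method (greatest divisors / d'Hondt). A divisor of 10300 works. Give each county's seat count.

Alpha: 1, Epsilon: 2, Theta: 3, Delta: 1, Eta: 1, Zeta: 13, Beta: 9

With modified divisor 10300: modified quotas Alpha 1.946, Epsilon 2.321, Theta 3.260, Delta 1.037, Eta 1.776, Zeta 13.591, Beta 9.498.
Rounding down: Alpha 1, Epsilon 2, Theta 3, Delta 1, Eta 1, Zeta 13, Beta 9 (total 30).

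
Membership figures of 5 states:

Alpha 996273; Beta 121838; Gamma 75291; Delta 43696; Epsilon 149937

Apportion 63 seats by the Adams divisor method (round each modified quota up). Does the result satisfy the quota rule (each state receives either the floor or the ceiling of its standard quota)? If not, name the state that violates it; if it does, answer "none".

Standard quotas: Alpha 45.251, Beta 5.534, Gamma 3.420, Delta 1.985, Epsilon 6.810.
Adams allocation: Alpha 44, Beta 6, Gamma 4, Delta 2, Epsilon 7.
Alpha has quota 45.251 (lower 45, upper 46) but receives 44 — outside the quota interval.

Alpha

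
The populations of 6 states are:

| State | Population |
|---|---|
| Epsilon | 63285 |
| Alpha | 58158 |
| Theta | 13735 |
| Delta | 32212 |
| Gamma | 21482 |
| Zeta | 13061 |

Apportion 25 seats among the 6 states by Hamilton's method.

Epsilon=8, Alpha=7, Theta=2, Delta=4, Gamma=3, Zeta=1

Total 201933; standard divisor 201933/25 ≈ 8077.32.
Standard quotas: Epsilon 7.8349, Alpha 7.2002, Theta 1.7004, Delta 3.9880, Gamma 2.6595, Zeta 1.6170.
Lower quotas: Epsilon 7, Alpha 7, Theta 1, Delta 3, Gamma 2, Zeta 1 (sum 21, leaving 4 seats).
Remainders in descending order: Delta 0.9880, Epsilon 0.8349, Theta 0.7004, Gamma 0.6595, Zeta 0.6170, Alpha 0.2002.
Largest remainders: Delta, Epsilon, Theta, Gamma receive the extra seats.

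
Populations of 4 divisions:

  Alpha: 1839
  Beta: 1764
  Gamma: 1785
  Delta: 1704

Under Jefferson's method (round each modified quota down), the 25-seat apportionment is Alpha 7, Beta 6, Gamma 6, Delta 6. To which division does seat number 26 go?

Priority for the next seat is population ÷ (current seats + 1).
Priorities: Alpha 229.875, Beta 252.000, Gamma 255.000, Delta 243.429.
Highest priority: Gamma.

Gamma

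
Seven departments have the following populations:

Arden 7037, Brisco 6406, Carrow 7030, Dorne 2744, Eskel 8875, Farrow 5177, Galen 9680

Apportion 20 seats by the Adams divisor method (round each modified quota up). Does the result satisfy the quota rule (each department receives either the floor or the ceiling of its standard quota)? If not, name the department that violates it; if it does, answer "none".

Standard quotas: Arden 2.998, Brisco 2.729, Carrow 2.995, Dorne 1.169, Eskel 3.781, Farrow 2.205, Galen 4.124.
Adams allocation: Arden 3, Brisco 3, Carrow 3, Dorne 1, Eskel 4, Farrow 2, Galen 4.
Every allocation lies between the lower and upper quota.

none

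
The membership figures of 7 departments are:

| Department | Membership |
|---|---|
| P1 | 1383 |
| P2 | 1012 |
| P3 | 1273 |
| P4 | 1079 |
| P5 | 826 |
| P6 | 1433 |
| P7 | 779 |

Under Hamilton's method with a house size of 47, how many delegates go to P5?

Total 7785; standard divisor 7785/47 ≈ 165.638.
Standard quotas: P1 8.350, P2 6.110, P3 7.685, P4 6.514, P5 4.987, P6 8.651, P7 4.703.
Lower quotas: P1 8, P2 6, P3 7, P4 6, P5 4, P6 8, P7 4 (sum 43, leaving 4 seats).
Remainders in descending order: P5 0.987, P7 0.703, P3 0.685, P6 0.651, P4 0.514, P1 0.350, P2 0.110.
Largest remainders: P5, P7, P3, P6 receive the extra seats.
P5 receives 5.

5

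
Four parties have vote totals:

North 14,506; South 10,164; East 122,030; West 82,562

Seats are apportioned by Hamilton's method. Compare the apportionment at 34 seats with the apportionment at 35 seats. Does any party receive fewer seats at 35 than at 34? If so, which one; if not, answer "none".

At 34 seats: North 2, South 2, East 18, West 12.
At 35 seats: North 2, South 1, East 19, West 13.
South drops from 2 to 1.

South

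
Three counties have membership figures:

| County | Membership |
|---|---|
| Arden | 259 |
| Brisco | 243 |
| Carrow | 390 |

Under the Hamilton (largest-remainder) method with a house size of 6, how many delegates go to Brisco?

2

The standard divisor is 892/6 ≈ 148.667.
Standard quotas: Arden 1.742, Brisco 1.635, Carrow 2.623.
Lower quotas: Arden 1, Brisco 1, Carrow 2 (sum 4, leaving 2 seats).
Remainders in descending order: Arden 0.742, Brisco 0.635, Carrow 0.623.
Largest remainders: Arden, Brisco receive the extra seats.
Brisco receives 2.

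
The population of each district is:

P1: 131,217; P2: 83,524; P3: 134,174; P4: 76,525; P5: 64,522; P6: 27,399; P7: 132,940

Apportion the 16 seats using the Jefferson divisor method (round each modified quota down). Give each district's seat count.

P1: 3, P2: 2, P3: 4, P4: 2, P5: 1, P6: 0, P7: 4

Standard divisor 650301/16 ≈ 40643.812; standard quotas: P1 3.228, P2 2.055, P3 3.301, P4 1.883, P5 1.587, P6 0.674, P7 3.271.
Rounding down gives 3, 2, 3, 1, 1, 0, 3 = 13 seats, so the divisor must be adjusted.
With modified divisor 33000: modified quotas P1 3.976, P2 2.531, P3 4.066, P4 2.319, P5 1.955, P6 0.830, P7 4.028.
Rounding down: P1 3, P2 2, P3 4, P4 2, P5 1, P6 0, P7 4 (total 16).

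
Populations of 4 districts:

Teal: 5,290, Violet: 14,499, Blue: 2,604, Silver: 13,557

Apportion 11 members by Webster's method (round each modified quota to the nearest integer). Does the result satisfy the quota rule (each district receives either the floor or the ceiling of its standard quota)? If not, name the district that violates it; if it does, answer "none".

Standard quotas: Teal 1.619, Violet 4.436, Blue 0.797, Silver 4.148.
Webster allocation: Teal 2, Violet 4, Blue 1, Silver 4.
Every allocation lies between the lower and upper quota.

none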